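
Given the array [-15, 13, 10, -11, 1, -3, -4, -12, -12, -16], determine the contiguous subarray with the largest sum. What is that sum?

Using Kadane's algorithm on [-15, 13, 10, -11, 1, -3, -4, -12, -12, -16]:

Scanning through the array:
Position 1 (value 13): max_ending_here = 13, max_so_far = 13
Position 2 (value 10): max_ending_here = 23, max_so_far = 23
Position 3 (value -11): max_ending_here = 12, max_so_far = 23
Position 4 (value 1): max_ending_here = 13, max_so_far = 23
Position 5 (value -3): max_ending_here = 10, max_so_far = 23
Position 6 (value -4): max_ending_here = 6, max_so_far = 23
Position 7 (value -12): max_ending_here = -6, max_so_far = 23
Position 8 (value -12): max_ending_here = -12, max_so_far = 23
Position 9 (value -16): max_ending_here = -16, max_so_far = 23

Maximum subarray: [13, 10]
Maximum sum: 23

The maximum subarray is [13, 10] with sum 23. This subarray runs from index 1 to index 2.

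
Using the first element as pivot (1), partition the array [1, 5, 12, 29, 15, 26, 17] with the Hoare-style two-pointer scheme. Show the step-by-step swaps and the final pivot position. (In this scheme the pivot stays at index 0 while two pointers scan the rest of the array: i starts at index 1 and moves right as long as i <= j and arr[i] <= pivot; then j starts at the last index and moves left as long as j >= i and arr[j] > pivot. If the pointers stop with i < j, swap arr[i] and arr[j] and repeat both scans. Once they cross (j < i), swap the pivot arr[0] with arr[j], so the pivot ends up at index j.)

Hoare-style two-pointer partition with pivot = 1:

Initial array: [1, 5, 12, 29, 15, 26, 17]

Pointers start at i = 1, j = 6.
i ends at 1, j ends at 0: the pointers have crossed (j < i), so scanning stops.

j = 0, so swapping arr[0] with arr[j] leaves the pivot at position 0: [1, 5, 12, 29, 15, 26, 17]
Pivot position: 0

After partitioning with pivot 1, the array becomes [1, 5, 12, 29, 15, 26, 17]. The pivot is placed at index 0. All elements to the left of the pivot are <= 1, and all elements to the right are > 1.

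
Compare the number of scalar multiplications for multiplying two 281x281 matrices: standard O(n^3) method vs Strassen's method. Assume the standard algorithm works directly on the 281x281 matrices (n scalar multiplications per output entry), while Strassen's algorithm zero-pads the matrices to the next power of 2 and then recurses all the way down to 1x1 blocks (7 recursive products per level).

Matrix multiplication for 281x281 matrices:

Strassen's algorithm requires power-of-2 dimensions. Pad 281x281 to 512x512 (next power of 2).

Standard algorithm: 281^3 = 22188041 multiplications
Strassen's algorithm: 7^(log2(512)) = 7^9 = 40353607 multiplications
Difference: 22188041 - 40353607 = -18165566 (Strassen uses MORE here due to padding overhead — for small or just-over-power-of-2 n, padding can outweigh the per-level savings)

Standard: 22188041 multiplications (281^3). Strassen: 40353607 multiplications (7^9, after padding to 512x512). Strassen reduces 8 recursive multiplications to 7 at each level.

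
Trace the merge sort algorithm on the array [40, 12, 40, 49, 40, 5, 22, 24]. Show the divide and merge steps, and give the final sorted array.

Merge sort trace:

Split: [40, 12, 40, 49, 40, 5, 22, 24] -> [40, 12, 40, 49] and [40, 5, 22, 24]
  Split: [40, 12, 40, 49] -> [40, 12] and [40, 49]
    Split: [40, 12] -> [40] and [12]
    Merge: [40] + [12] -> [12, 40]
    Split: [40, 49] -> [40] and [49]
    Merge: [40] + [49] -> [40, 49]
  Merge: [12, 40] + [40, 49] -> [12, 40, 40, 49]
  Split: [40, 5, 22, 24] -> [40, 5] and [22, 24]
    Split: [40, 5] -> [40] and [5]
    Merge: [40] + [5] -> [5, 40]
    Split: [22, 24] -> [22] and [24]
    Merge: [22] + [24] -> [22, 24]
  Merge: [5, 40] + [22, 24] -> [5, 22, 24, 40]
Merge: [12, 40, 40, 49] + [5, 22, 24, 40] -> [5, 12, 22, 24, 40, 40, 40, 49]

Final sorted array: [5, 12, 22, 24, 40, 40, 40, 49]

The merge sort proceeds by recursively splitting the array and merging sorted halves.
After all merges, the sorted array is [5, 12, 22, 24, 40, 40, 40, 49].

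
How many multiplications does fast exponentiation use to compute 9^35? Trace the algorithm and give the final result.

Computing 9^35 by squaring (build up from 9^1; each line after the first costs one multiplication):

9^1 = 9
9^2 = (9^1)^2 = 9^2 = 81
9^4 = (9^2)^2 = 81^2 = 6561
9^8 = (9^4)^2 = 6561^2 = 43046721
9^16 = (9^8)^2 = 43046721^2 = 1853020188851841
9^17 = 9 * 9^16 = 9 * 1853020188851841 = 16677181699666569
9^34 = (9^17)^2 = 16677181699666569^2 = 278128389443693511257285776231761
9^35 = 9 * 9^34 = 9 * 278128389443693511257285776231761 = 2503155504993241601315571986085849

Result: 2503155504993241601315571986085849
Multiplications needed: 7 (7 lines after 9^1)

9^35 = 2503155504993241601315571986085849. Using exponentiation by squaring, this requires 7 multiplications. The key idea: if the exponent is even, square the half-power; if odd, multiply by the base once.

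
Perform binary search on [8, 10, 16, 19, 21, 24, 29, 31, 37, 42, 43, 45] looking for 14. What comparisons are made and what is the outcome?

Binary search for 14 in [8, 10, 16, 19, 21, 24, 29, 31, 37, 42, 43, 45]:

lo=0, hi=11, mid=5, arr[mid]=24 -> 24 > 14, search left half
lo=0, hi=4, mid=2, arr[mid]=16 -> 16 > 14, search left half
lo=0, hi=1, mid=0, arr[mid]=8 -> 8 < 14, search right half
lo=1, hi=1, mid=1, arr[mid]=10 -> 10 < 14, search right half
lo=2 > hi=1, target 14 not found

Binary search determines that 14 is not in the array after 4 comparisons. The search space was exhausted without finding the target.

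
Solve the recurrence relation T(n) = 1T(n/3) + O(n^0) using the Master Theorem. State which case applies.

Master Theorem for T(n) = 1T(n/3) + O(n^0):

a = 1, b = 3, c = 0
log_b(a) = log_3(1) = 0.0000

Case 2: c = 0 = log_3(1) = 0.0000
T(n) = O(n^0 log n) = O(log n)

For T(n) = 1T(n/3) + O(n^0): log_3(1) = 0.0000. This is Case 2 of the Master Theorem (c = log_b(a), equal work at all levels), giving O(log n).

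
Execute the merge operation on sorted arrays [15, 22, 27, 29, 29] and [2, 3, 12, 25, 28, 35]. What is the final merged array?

Merging process:

Compare 15 vs 2: take 2 from right. Merged: [2]
Compare 15 vs 3: take 3 from right. Merged: [2, 3]
Compare 15 vs 12: take 12 from right. Merged: [2, 3, 12]
Compare 15 vs 25: take 15 from left. Merged: [2, 3, 12, 15]
Compare 22 vs 25: take 22 from left. Merged: [2, 3, 12, 15, 22]
Compare 27 vs 25: take 25 from right. Merged: [2, 3, 12, 15, 22, 25]
Compare 27 vs 28: take 27 from left. Merged: [2, 3, 12, 15, 22, 25, 27]
Compare 29 vs 28: take 28 from right. Merged: [2, 3, 12, 15, 22, 25, 27, 28]
Compare 29 vs 35: take 29 from left. Merged: [2, 3, 12, 15, 22, 25, 27, 28, 29]
Compare 29 vs 35: take 29 from left. Merged: [2, 3, 12, 15, 22, 25, 27, 28, 29, 29]
Append remaining from right: [35]. Merged: [2, 3, 12, 15, 22, 25, 27, 28, 29, 29, 35]

Final merged array: [2, 3, 12, 15, 22, 25, 27, 28, 29, 29, 35]
Total comparisons: 10

The merged array is [2, 3, 12, 15, 22, 25, 27, 28, 29, 29, 35], requiring 10 comparisons. The merge step runs in O(n) time where n is the total number of elements.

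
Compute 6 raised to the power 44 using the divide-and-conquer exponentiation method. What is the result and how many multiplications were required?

Computing 6^44 by squaring (build up from 6^1; each line after the first costs one multiplication):

6^1 = 6
6^2 = (6^1)^2 = 6^2 = 36
6^4 = (6^2)^2 = 36^2 = 1296
6^5 = 6 * 6^4 = 6 * 1296 = 7776
6^10 = (6^5)^2 = 7776^2 = 60466176
6^11 = 6 * 6^10 = 6 * 60466176 = 362797056
6^22 = (6^11)^2 = 362797056^2 = 131621703842267136
6^44 = (6^22)^2 = 131621703842267136^2 = 17324272922341479351919144385642496

Result: 17324272922341479351919144385642496
Multiplications needed: 7 (7 lines after 6^1)

6^44 = 17324272922341479351919144385642496. Using exponentiation by squaring, this requires 7 multiplications. The key idea: if the exponent is even, square the half-power; if odd, multiply by the base once.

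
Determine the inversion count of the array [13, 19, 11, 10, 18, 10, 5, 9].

Finding inversions in [13, 19, 11, 10, 18, 10, 5, 9]:

(0, 2): arr[0]=13 > arr[2]=11
(0, 3): arr[0]=13 > arr[3]=10
(0, 5): arr[0]=13 > arr[5]=10
(0, 6): arr[0]=13 > arr[6]=5
(0, 7): arr[0]=13 > arr[7]=9
(1, 2): arr[1]=19 > arr[2]=11
(1, 3): arr[1]=19 > arr[3]=10
(1, 4): arr[1]=19 > arr[4]=18
(1, 5): arr[1]=19 > arr[5]=10
(1, 6): arr[1]=19 > arr[6]=5
(1, 7): arr[1]=19 > arr[7]=9
(2, 3): arr[2]=11 > arr[3]=10
(2, 5): arr[2]=11 > arr[5]=10
(2, 6): arr[2]=11 > arr[6]=5
(2, 7): arr[2]=11 > arr[7]=9
(3, 6): arr[3]=10 > arr[6]=5
(3, 7): arr[3]=10 > arr[7]=9
(4, 5): arr[4]=18 > arr[5]=10
(4, 6): arr[4]=18 > arr[6]=5
(4, 7): arr[4]=18 > arr[7]=9
(5, 6): arr[5]=10 > arr[6]=5
(5, 7): arr[5]=10 > arr[7]=9

Total inversions: 22

The array has 22 inversion(s): (0,2), (0,3), (0,5), (0,6), (0,7), (1,2), (1,3), (1,4), (1,5), (1,6), (1,7), (2,3), (2,5), (2,6), (2,7), (3,6), (3,7), (4,5), (4,6), (4,7), (5,6), (5,7). Each pair (i,j) satisfies i < j and arr[i] > arr[j].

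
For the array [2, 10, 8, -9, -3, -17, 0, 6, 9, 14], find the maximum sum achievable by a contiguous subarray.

Using Kadane's algorithm on [2, 10, 8, -9, -3, -17, 0, 6, 9, 14]:

Scanning through the array:
Position 1 (value 10): max_ending_here = 12, max_so_far = 12
Position 2 (value 8): max_ending_here = 20, max_so_far = 20
Position 3 (value -9): max_ending_here = 11, max_so_far = 20
Position 4 (value -3): max_ending_here = 8, max_so_far = 20
Position 5 (value -17): max_ending_here = -9, max_so_far = 20
Position 6 (value 0): max_ending_here = 0, max_so_far = 20
Position 7 (value 6): max_ending_here = 6, max_so_far = 20
Position 8 (value 9): max_ending_here = 15, max_so_far = 20
Position 9 (value 14): max_ending_here = 29, max_so_far = 29

Maximum subarray: [0, 6, 9, 14]
Maximum sum: 29

The maximum subarray is [0, 6, 9, 14] with sum 29. This subarray runs from index 6 to index 9.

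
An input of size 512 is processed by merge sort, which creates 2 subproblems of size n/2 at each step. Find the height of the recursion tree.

For divide and conquer with division factor 2:

Problem sizes at each level:
Level 0: 512
Level 1: 256
Level 2: 128
Level 3: 64
Level 4: 32
Level 5: 16
Level 6: 8
Level 7: 4
Level 8: 2
Level 9: 1

The root is level 0 and the size-1 base case is level 9 (the tree spans levels 0 through 9, i.e. 10 levels counting the root), so the depth is the number of divisions: log_2(512) = 9

The recursion tree depth is log_2(512) = 9. At each level, the problem size is divided by 2, so it takes 9 divisions to reduce to a base case of size 1. The algorithm makes 2 recursive calls at each level.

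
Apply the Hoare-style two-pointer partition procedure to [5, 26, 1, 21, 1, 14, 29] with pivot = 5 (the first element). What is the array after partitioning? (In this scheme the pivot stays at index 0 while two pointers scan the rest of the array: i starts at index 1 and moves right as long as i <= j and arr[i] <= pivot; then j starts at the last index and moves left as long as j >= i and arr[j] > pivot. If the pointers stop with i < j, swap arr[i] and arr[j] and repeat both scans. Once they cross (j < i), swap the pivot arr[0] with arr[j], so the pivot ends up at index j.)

Hoare-style two-pointer partition with pivot = 5:

Initial array: [5, 26, 1, 21, 1, 14, 29]

Pointers start at i = 1, j = 6.
i stops at index 1 (arr[1]=26 > 5), j stops at index 4 (arr[4]=1 <= 5): swap arr[1] and arr[4], array becomes [5, 1, 1, 21, 26, 14, 29]
i ends at 3, j ends at 2: the pointers have crossed (j < i), so scanning stops.

Swap pivot arr[0] with arr[2] to place pivot at position 2: [1, 1, 5, 21, 26, 14, 29]
Pivot position: 2

After partitioning with pivot 5, the array becomes [1, 1, 5, 21, 26, 14, 29]. The pivot is placed at index 2. All elements to the left of the pivot are <= 5, and all elements to the right are > 5.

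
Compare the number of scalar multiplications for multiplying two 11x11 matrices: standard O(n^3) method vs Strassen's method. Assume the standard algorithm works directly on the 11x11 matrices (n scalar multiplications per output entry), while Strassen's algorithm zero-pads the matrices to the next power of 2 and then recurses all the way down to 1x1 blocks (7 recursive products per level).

Matrix multiplication for 11x11 matrices:

Strassen's algorithm requires power-of-2 dimensions. Pad 11x11 to 16x16 (next power of 2).

Standard algorithm: 11^3 = 1331 multiplications
Strassen's algorithm: 7^(log2(16)) = 7^4 = 2401 multiplications
Difference: 1331 - 2401 = -1070 (Strassen uses MORE here due to padding overhead — for small or just-over-power-of-2 n, padding can outweigh the per-level savings)

Standard: 1331 multiplications (11^3). Strassen: 2401 multiplications (7^4, after padding to 16x16). Strassen reduces 8 recursive multiplications to 7 at each level.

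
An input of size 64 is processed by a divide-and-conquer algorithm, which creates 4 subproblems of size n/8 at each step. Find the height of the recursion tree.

For divide and conquer with division factor 8:

Problem sizes at each level:
Level 0: 64
Level 1: 8
Level 2: 1

The root is level 0 and the size-1 base case is level 2 (the tree spans levels 0 through 2, i.e. 3 levels counting the root), so the depth is the number of divisions: log_8(64) = 2

The recursion tree depth is log_8(64) = 2. At each level, the problem size is divided by 8, so it takes 2 divisions to reduce to a base case of size 1. The algorithm makes 4 recursive calls at each level.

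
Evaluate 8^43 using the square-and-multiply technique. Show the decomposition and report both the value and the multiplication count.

Computing 8^43 by squaring (build up from 8^1; each line after the first costs one multiplication):

8^1 = 8
8^2 = (8^1)^2 = 8^2 = 64
8^4 = (8^2)^2 = 64^2 = 4096
8^5 = 8 * 8^4 = 8 * 4096 = 32768
8^10 = (8^5)^2 = 32768^2 = 1073741824
8^20 = (8^10)^2 = 1073741824^2 = 1152921504606846976
8^21 = 8 * 8^20 = 8 * 1152921504606846976 = 9223372036854775808
8^42 = (8^21)^2 = 9223372036854775808^2 = 85070591730234615865843651857942052864
8^43 = 8 * 8^42 = 8 * 85070591730234615865843651857942052864 = 680564733841876926926749214863536422912

Result: 680564733841876926926749214863536422912
Multiplications needed: 8 (8 lines after 8^1)

8^43 = 680564733841876926926749214863536422912. Using exponentiation by squaring, this requires 8 multiplications. The key idea: if the exponent is even, square the half-power; if odd, multiply by the base once.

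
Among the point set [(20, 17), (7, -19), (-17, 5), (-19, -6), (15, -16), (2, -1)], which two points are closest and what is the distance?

Computing all pairwise distances among 6 points:

d((20, 17), (7, -19)) = 38.2753
d((20, 17), (-17, 5)) = 38.8973
d((20, 17), (-19, -6)) = 45.2769
d((20, 17), (15, -16)) = 33.3766
d((20, 17), (2, -1)) = 25.4558
d((7, -19), (-17, 5)) = 33.9411
d((7, -19), (-19, -6)) = 29.0689
d((7, -19), (15, -16)) = 8.544 <-- minimum
d((7, -19), (2, -1)) = 18.6815
d((-17, 5), (-19, -6)) = 11.1803
d((-17, 5), (15, -16)) = 38.2753
d((-17, 5), (2, -1)) = 19.9249
d((-19, -6), (15, -16)) = 35.4401
d((-19, -6), (2, -1)) = 21.587
d((15, -16), (2, -1)) = 19.8494

Closest pair: (7, -19) and (15, -16) with distance 8.544

The closest pair is (7, -19) and (15, -16) with Euclidean distance 8.544. For 6 points, brute-force pairwise comparison is shown above. For large n, the divide-and-conquer algorithm (sort by x, recurse on halves, check the dividing strip) achieves O(n log n).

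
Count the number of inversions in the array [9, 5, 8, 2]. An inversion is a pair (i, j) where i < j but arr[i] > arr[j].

Finding inversions in [9, 5, 8, 2]:

(0, 1): arr[0]=9 > arr[1]=5
(0, 2): arr[0]=9 > arr[2]=8
(0, 3): arr[0]=9 > arr[3]=2
(1, 3): arr[1]=5 > arr[3]=2
(2, 3): arr[2]=8 > arr[3]=2

Total inversions: 5

The array has 5 inversion(s): (0,1), (0,2), (0,3), (1,3), (2,3). Each pair (i,j) satisfies i < j and arr[i] > arr[j].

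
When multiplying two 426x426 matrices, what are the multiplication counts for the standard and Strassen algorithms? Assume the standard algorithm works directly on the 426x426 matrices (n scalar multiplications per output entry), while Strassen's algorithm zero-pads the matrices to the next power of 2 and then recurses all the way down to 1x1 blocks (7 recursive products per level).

Matrix multiplication for 426x426 matrices:

Strassen's algorithm requires power-of-2 dimensions. Pad 426x426 to 512x512 (next power of 2).

Standard algorithm: 426^3 = 77308776 multiplications
Strassen's algorithm: 7^(log2(512)) = 7^9 = 40353607 multiplications
Savings: 77308776 - 40353607 = 36955169 multiplications

Standard: 77308776 multiplications (426^3). Strassen: 40353607 multiplications (7^9, after padding to 512x512). Strassen reduces 8 recursive multiplications to 7 at each level.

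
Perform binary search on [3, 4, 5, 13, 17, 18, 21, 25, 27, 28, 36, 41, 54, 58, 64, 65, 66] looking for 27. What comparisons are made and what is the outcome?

Binary search for 27 in [3, 4, 5, 13, 17, 18, 21, 25, 27, 28, 36, 41, 54, 58, 64, 65, 66]:

lo=0, hi=16, mid=8, arr[mid]=27 -> Found target at index 8!

Binary search finds 27 at index 8 after 1 comparisons. The search repeatedly halves the search space by comparing with the middle element.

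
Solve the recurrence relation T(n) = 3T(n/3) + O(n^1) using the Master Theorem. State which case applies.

Master Theorem for T(n) = 3T(n/3) + O(n^1):

a = 3, b = 3, c = 1
log_b(a) = log_3(3) = 1.0000

Case 2: c = 1 = log_3(3) = 1.0000
T(n) = O(n^1 log n) = O(n log n)

For T(n) = 3T(n/3) + O(n^1): log_3(3) = 1.0000. This is Case 2 of the Master Theorem (c = log_b(a), equal work at all levels), giving O(n log n).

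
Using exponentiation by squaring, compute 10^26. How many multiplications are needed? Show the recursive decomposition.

Computing 10^26 by squaring (build up from 10^1; each line after the first costs one multiplication):

10^1 = 10
10^2 = (10^1)^2 = 10^2 = 100
10^3 = 10 * 10^2 = 10 * 100 = 1000
10^6 = (10^3)^2 = 1000^2 = 1000000
10^12 = (10^6)^2 = 1000000^2 = 1000000000000
10^13 = 10 * 10^12 = 10 * 1000000000000 = 10000000000000
10^26 = (10^13)^2 = 10000000000000^2 = 100000000000000000000000000

Result: 100000000000000000000000000
Multiplications needed: 6 (6 lines after 10^1)

10^26 = 100000000000000000000000000. Using exponentiation by squaring, this requires 6 multiplications. The key idea: if the exponent is even, square the half-power; if odd, multiply by the base once.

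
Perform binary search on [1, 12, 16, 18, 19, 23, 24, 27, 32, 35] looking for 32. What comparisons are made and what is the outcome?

Binary search for 32 in [1, 12, 16, 18, 19, 23, 24, 27, 32, 35]:

lo=0, hi=9, mid=4, arr[mid]=19 -> 19 < 32, search right half
lo=5, hi=9, mid=7, arr[mid]=27 -> 27 < 32, search right half
lo=8, hi=9, mid=8, arr[mid]=32 -> Found target at index 8!

Binary search finds 32 at index 8 after 3 comparisons. The search repeatedly halves the search space by comparing with the middle element.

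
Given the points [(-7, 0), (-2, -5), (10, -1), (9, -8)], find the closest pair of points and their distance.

Computing all pairwise distances among 4 points:

d((-7, 0), (-2, -5)) = 7.0711 <-- minimum
d((-7, 0), (10, -1)) = 17.0294
d((-7, 0), (9, -8)) = 17.8885
d((-2, -5), (10, -1)) = 12.6491
d((-2, -5), (9, -8)) = 11.4018
d((10, -1), (9, -8)) = 7.0711 <-- minimum

Minimum distance: 7.0711 (tie among 2 pairs: (-7, 0) and (-2, -5); (10, -1) and (9, -8))

The minimum Euclidean distance is 7.0711. There is a tie: 2 pairs achieve this minimum — (-7, 0) and (-2, -5); (10, -1) and (9, -8). Any of these is a valid closest pair. For 4 points, brute-force pairwise comparison is shown above. For large n, the divide-and-conquer algorithm (sort by x, recurse on halves, check the dividing strip) achieves O(n log n).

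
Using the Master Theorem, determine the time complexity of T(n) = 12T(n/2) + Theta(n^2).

Master Theorem for T(n) = 12T(n/2) + O(n^2):

a = 12, b = 2, c = 2
log_b(a) = log_2(12) = 3.5850

Case 1: c = 2 < log_2(12) = 3.5850
T(n) = O(n^(log_2 12))

For T(n) = 12T(n/2) + O(n^2): log_2(12) = 3.5850. This is Case 1 of the Master Theorem (c < log_b(a), work dominated by leaves), giving O(n^(log_2 12)).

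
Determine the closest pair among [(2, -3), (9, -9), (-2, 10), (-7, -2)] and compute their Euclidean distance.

Computing all pairwise distances among 4 points:

d((2, -3), (9, -9)) = 9.2195
d((2, -3), (-2, 10)) = 13.6015
d((2, -3), (-7, -2)) = 9.0554 <-- minimum
d((9, -9), (-2, 10)) = 21.9545
d((9, -9), (-7, -2)) = 17.4642
d((-2, 10), (-7, -2)) = 13.0

Closest pair: (2, -3) and (-7, -2) with distance 9.0554

The closest pair is (2, -3) and (-7, -2) with Euclidean distance 9.0554. For 4 points, brute-force pairwise comparison is shown above. For large n, the divide-and-conquer algorithm (sort by x, recurse on halves, check the dividing strip) achieves O(n log n).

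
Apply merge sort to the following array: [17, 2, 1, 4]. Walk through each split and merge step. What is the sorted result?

Merge sort trace:

Split: [17, 2, 1, 4] -> [17, 2] and [1, 4]
  Split: [17, 2] -> [17] and [2]
  Merge: [17] + [2] -> [2, 17]
  Split: [1, 4] -> [1] and [4]
  Merge: [1] + [4] -> [1, 4]
Merge: [2, 17] + [1, 4] -> [1, 2, 4, 17]

Final sorted array: [1, 2, 4, 17]

The merge sort proceeds by recursively splitting the array and merging sorted halves.
After all merges, the sorted array is [1, 2, 4, 17].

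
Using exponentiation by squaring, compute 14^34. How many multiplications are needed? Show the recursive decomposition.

Computing 14^34 by squaring (build up from 14^1; each line after the first costs one multiplication):

14^1 = 14
14^2 = (14^1)^2 = 14^2 = 196
14^4 = (14^2)^2 = 196^2 = 38416
14^8 = (14^4)^2 = 38416^2 = 1475789056
14^16 = (14^8)^2 = 1475789056^2 = 2177953337809371136
14^17 = 14 * 14^16 = 14 * 2177953337809371136 = 30491346729331195904
14^34 = (14^17)^2 = 30491346729331195904^2 = 929722225368296217729286886758826377216

Result: 929722225368296217729286886758826377216
Multiplications needed: 6 (6 lines after 14^1)

14^34 = 929722225368296217729286886758826377216. Using exponentiation by squaring, this requires 6 multiplications. The key idea: if the exponent is even, square the half-power; if odd, multiply by the base once.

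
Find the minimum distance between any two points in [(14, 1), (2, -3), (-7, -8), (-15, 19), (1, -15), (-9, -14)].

Computing all pairwise distances among 6 points:

d((14, 1), (2, -3)) = 12.6491
d((14, 1), (-7, -8)) = 22.8473
d((14, 1), (-15, 19)) = 34.1321
d((14, 1), (1, -15)) = 20.6155
d((14, 1), (-9, -14)) = 27.4591
d((2, -3), (-7, -8)) = 10.2956
d((2, -3), (-15, 19)) = 27.8029
d((2, -3), (1, -15)) = 12.0416
d((2, -3), (-9, -14)) = 15.5563
d((-7, -8), (-15, 19)) = 28.1603
d((-7, -8), (1, -15)) = 10.6301
d((-7, -8), (-9, -14)) = 6.3246 <-- minimum
d((-15, 19), (1, -15)) = 37.5766
d((-15, 19), (-9, -14)) = 33.541
d((1, -15), (-9, -14)) = 10.0499

Closest pair: (-7, -8) and (-9, -14) with distance 6.3246

The closest pair is (-7, -8) and (-9, -14) with Euclidean distance 6.3246. For 6 points, brute-force pairwise comparison is shown above. For large n, the divide-and-conquer algorithm (sort by x, recurse on halves, check the dividing strip) achieves O(n log n).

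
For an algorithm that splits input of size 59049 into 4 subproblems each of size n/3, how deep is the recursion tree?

For divide and conquer with division factor 3:

Problem sizes at each level:
Level 0: 59049
Level 1: 19683
Level 2: 6561
Level 3: 2187
Level 4: 729
Level 5: 243
Level 6: 81
Level 7: 27
Level 8: 9
Level 9: 3
Level 10: 1

The root is level 0 and the size-1 base case is level 10 (the tree spans levels 0 through 10, i.e. 11 levels counting the root), so the depth is the number of divisions: log_3(59049) = 10

The recursion tree depth is log_3(59049) = 10. At each level, the problem size is divided by 3, so it takes 10 divisions to reduce to a base case of size 1. The algorithm makes 4 recursive calls at each level.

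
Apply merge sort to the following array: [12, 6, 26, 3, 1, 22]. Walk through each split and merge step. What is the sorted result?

Merge sort trace:

Split: [12, 6, 26, 3, 1, 22] -> [12, 6, 26] and [3, 1, 22]
  Split: [12, 6, 26] -> [12] and [6, 26]
    Split: [6, 26] -> [6] and [26]
    Merge: [6] + [26] -> [6, 26]
  Merge: [12] + [6, 26] -> [6, 12, 26]
  Split: [3, 1, 22] -> [3] and [1, 22]
    Split: [1, 22] -> [1] and [22]
    Merge: [1] + [22] -> [1, 22]
  Merge: [3] + [1, 22] -> [1, 3, 22]
Merge: [6, 12, 26] + [1, 3, 22] -> [1, 3, 6, 12, 22, 26]

Final sorted array: [1, 3, 6, 12, 22, 26]

The merge sort proceeds by recursively splitting the array and merging sorted halves.
After all merges, the sorted array is [1, 3, 6, 12, 22, 26].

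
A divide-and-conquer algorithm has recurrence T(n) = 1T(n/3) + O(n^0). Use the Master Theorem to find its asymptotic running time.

Master Theorem for T(n) = 1T(n/3) + O(n^0):

a = 1, b = 3, c = 0
log_b(a) = log_3(1) = 0.0000

Case 2: c = 0 = log_3(1) = 0.0000
T(n) = O(n^0 log n) = O(log n)

For T(n) = 1T(n/3) + O(n^0): log_3(1) = 0.0000. This is Case 2 of the Master Theorem (c = log_b(a), equal work at all levels), giving O(log n).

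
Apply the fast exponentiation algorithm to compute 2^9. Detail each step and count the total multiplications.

Computing 2^9 by squaring (build up from 2^1; each line after the first costs one multiplication):

2^1 = 2
2^2 = (2^1)^2 = 2^2 = 4
2^4 = (2^2)^2 = 4^2 = 16
2^8 = (2^4)^2 = 16^2 = 256
2^9 = 2 * 2^8 = 2 * 256 = 512

Result: 512
Multiplications needed: 4 (4 lines after 2^1)

2^9 = 512. Using exponentiation by squaring, this requires 4 multiplications. The key idea: if the exponent is even, square the half-power; if odd, multiply by the base once.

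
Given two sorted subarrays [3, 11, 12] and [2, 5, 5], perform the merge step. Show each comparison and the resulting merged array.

Merging process:

Compare 3 vs 2: take 2 from right. Merged: [2]
Compare 3 vs 5: take 3 from left. Merged: [2, 3]
Compare 11 vs 5: take 5 from right. Merged: [2, 3, 5]
Compare 11 vs 5: take 5 from right. Merged: [2, 3, 5, 5]
Append remaining from left: [11, 12]. Merged: [2, 3, 5, 5, 11, 12]

Final merged array: [2, 3, 5, 5, 11, 12]
Total comparisons: 4

The merged array is [2, 3, 5, 5, 11, 12], requiring 4 comparisons. The merge step runs in O(n) time where n is the total number of elements.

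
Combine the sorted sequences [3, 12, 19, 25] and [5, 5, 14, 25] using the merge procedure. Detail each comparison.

Merging process:

Compare 3 vs 5: take 3 from left. Merged: [3]
Compare 12 vs 5: take 5 from right. Merged: [3, 5]
Compare 12 vs 5: take 5 from right. Merged: [3, 5, 5]
Compare 12 vs 14: take 12 from left. Merged: [3, 5, 5, 12]
Compare 19 vs 14: take 14 from right. Merged: [3, 5, 5, 12, 14]
Compare 19 vs 25: take 19 from left. Merged: [3, 5, 5, 12, 14, 19]
Compare 25 vs 25: take 25 from left. Merged: [3, 5, 5, 12, 14, 19, 25]
Append remaining from right: [25]. Merged: [3, 5, 5, 12, 14, 19, 25, 25]

Final merged array: [3, 5, 5, 12, 14, 19, 25, 25]
Total comparisons: 7

The merged array is [3, 5, 5, 12, 14, 19, 25, 25], requiring 7 comparisons. The merge step runs in O(n) time where n is the total number of elements.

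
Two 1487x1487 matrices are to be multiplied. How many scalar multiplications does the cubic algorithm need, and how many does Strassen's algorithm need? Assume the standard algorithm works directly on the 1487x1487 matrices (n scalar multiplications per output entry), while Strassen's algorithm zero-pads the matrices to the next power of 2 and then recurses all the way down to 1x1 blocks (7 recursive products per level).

Matrix multiplication for 1487x1487 matrices:

Strassen's algorithm requires power-of-2 dimensions. Pad 1487x1487 to 2048x2048 (next power of 2).

Standard algorithm: 1487^3 = 3288008303 multiplications
Strassen's algorithm: 7^(log2(2048)) = 7^11 = 1977326743 multiplications
Savings: 3288008303 - 1977326743 = 1310681560 multiplications

Standard: 3288008303 multiplications (1487^3). Strassen: 1977326743 multiplications (7^11, after padding to 2048x2048). Strassen reduces 8 recursive multiplications to 7 at each level.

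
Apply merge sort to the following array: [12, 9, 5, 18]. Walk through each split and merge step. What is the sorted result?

Merge sort trace:

Split: [12, 9, 5, 18] -> [12, 9] and [5, 18]
  Split: [12, 9] -> [12] and [9]
  Merge: [12] + [9] -> [9, 12]
  Split: [5, 18] -> [5] and [18]
  Merge: [5] + [18] -> [5, 18]
Merge: [9, 12] + [5, 18] -> [5, 9, 12, 18]

Final sorted array: [5, 9, 12, 18]

The merge sort proceeds by recursively splitting the array and merging sorted halves.
After all merges, the sorted array is [5, 9, 12, 18].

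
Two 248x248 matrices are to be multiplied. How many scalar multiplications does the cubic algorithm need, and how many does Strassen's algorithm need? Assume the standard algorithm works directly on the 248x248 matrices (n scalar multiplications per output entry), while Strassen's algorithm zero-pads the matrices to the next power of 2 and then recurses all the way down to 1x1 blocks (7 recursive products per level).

Matrix multiplication for 248x248 matrices:

Strassen's algorithm requires power-of-2 dimensions. Pad 248x248 to 256x256 (next power of 2).

Standard algorithm: 248^3 = 15252992 multiplications
Strassen's algorithm: 7^(log2(256)) = 7^8 = 5764801 multiplications
Savings: 15252992 - 5764801 = 9488191 multiplications

Standard: 15252992 multiplications (248^3). Strassen: 5764801 multiplications (7^8, after padding to 256x256). Strassen reduces 8 recursive multiplications to 7 at each level.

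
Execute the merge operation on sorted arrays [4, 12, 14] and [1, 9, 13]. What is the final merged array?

Merging process:

Compare 4 vs 1: take 1 from right. Merged: [1]
Compare 4 vs 9: take 4 from left. Merged: [1, 4]
Compare 12 vs 9: take 9 from right. Merged: [1, 4, 9]
Compare 12 vs 13: take 12 from left. Merged: [1, 4, 9, 12]
Compare 14 vs 13: take 13 from right. Merged: [1, 4, 9, 12, 13]
Append remaining from left: [14]. Merged: [1, 4, 9, 12, 13, 14]

Final merged array: [1, 4, 9, 12, 13, 14]
Total comparisons: 5

The merged array is [1, 4, 9, 12, 13, 14], requiring 5 comparisons. The merge step runs in O(n) time where n is the total number of elements.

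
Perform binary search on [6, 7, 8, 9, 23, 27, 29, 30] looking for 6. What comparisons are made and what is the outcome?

Binary search for 6 in [6, 7, 8, 9, 23, 27, 29, 30]:

lo=0, hi=7, mid=3, arr[mid]=9 -> 9 > 6, search left half
lo=0, hi=2, mid=1, arr[mid]=7 -> 7 > 6, search left half
lo=0, hi=0, mid=0, arr[mid]=6 -> Found target at index 0!

Binary search finds 6 at index 0 after 3 comparisons. The search repeatedly halves the search space by comparing with the middle element.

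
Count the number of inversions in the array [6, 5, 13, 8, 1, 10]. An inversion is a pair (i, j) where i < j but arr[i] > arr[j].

Finding inversions in [6, 5, 13, 8, 1, 10]:

(0, 1): arr[0]=6 > arr[1]=5
(0, 4): arr[0]=6 > arr[4]=1
(1, 4): arr[1]=5 > arr[4]=1
(2, 3): arr[2]=13 > arr[3]=8
(2, 4): arr[2]=13 > arr[4]=1
(2, 5): arr[2]=13 > arr[5]=10
(3, 4): arr[3]=8 > arr[4]=1

Total inversions: 7

The array has 7 inversion(s): (0,1), (0,4), (1,4), (2,3), (2,4), (2,5), (3,4). Each pair (i,j) satisfies i < j and arr[i] > arr[j].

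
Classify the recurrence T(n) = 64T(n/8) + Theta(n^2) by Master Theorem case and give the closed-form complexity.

Master Theorem for T(n) = 64T(n/8) + O(n^2):

a = 64, b = 8, c = 2
log_b(a) = log_8(64) = 2.0000

Case 2: c = 2 = log_8(64) = 2.0000
T(n) = O(n^2 log n) = O(n^2 log n)

For T(n) = 64T(n/8) + O(n^2): log_8(64) = 2.0000. This is Case 2 of the Master Theorem (c = log_b(a), equal work at all levels), giving O(n^2 log n).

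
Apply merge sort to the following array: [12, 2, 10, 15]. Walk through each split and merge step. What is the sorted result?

Merge sort trace:

Split: [12, 2, 10, 15] -> [12, 2] and [10, 15]
  Split: [12, 2] -> [12] and [2]
  Merge: [12] + [2] -> [2, 12]
  Split: [10, 15] -> [10] and [15]
  Merge: [10] + [15] -> [10, 15]
Merge: [2, 12] + [10, 15] -> [2, 10, 12, 15]

Final sorted array: [2, 10, 12, 15]

The merge sort proceeds by recursively splitting the array and merging sorted halves.
After all merges, the sorted array is [2, 10, 12, 15].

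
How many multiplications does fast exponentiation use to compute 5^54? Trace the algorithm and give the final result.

Computing 5^54 by squaring (build up from 5^1; each line after the first costs one multiplication):

5^1 = 5
5^2 = (5^1)^2 = 5^2 = 25
5^3 = 5 * 5^2 = 5 * 25 = 125
5^6 = (5^3)^2 = 125^2 = 15625
5^12 = (5^6)^2 = 15625^2 = 244140625
5^13 = 5 * 5^12 = 5 * 244140625 = 1220703125
5^26 = (5^13)^2 = 1220703125^2 = 1490116119384765625
5^27 = 5 * 5^26 = 5 * 1490116119384765625 = 7450580596923828125
5^54 = (5^27)^2 = 7450580596923828125^2 = 55511151231257827021181583404541015625

Result: 55511151231257827021181583404541015625
Multiplications needed: 8 (8 lines after 5^1)

5^54 = 55511151231257827021181583404541015625. Using exponentiation by squaring, this requires 8 multiplications. The key idea: if the exponent is even, square the half-power; if odd, multiply by the base once.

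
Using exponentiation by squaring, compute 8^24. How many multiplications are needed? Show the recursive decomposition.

Computing 8^24 by squaring (build up from 8^1; each line after the first costs one multiplication):

8^1 = 8
8^2 = (8^1)^2 = 8^2 = 64
8^3 = 8 * 8^2 = 8 * 64 = 512
8^6 = (8^3)^2 = 512^2 = 262144
8^12 = (8^6)^2 = 262144^2 = 68719476736
8^24 = (8^12)^2 = 68719476736^2 = 4722366482869645213696

Result: 4722366482869645213696
Multiplications needed: 5 (5 lines after 8^1)

8^24 = 4722366482869645213696. Using exponentiation by squaring, this requires 5 multiplications. The key idea: if the exponent is even, square the half-power; if odd, multiply by the base once.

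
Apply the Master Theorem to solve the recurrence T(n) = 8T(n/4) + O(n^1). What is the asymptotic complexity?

Master Theorem for T(n) = 8T(n/4) + O(n^1):

a = 8, b = 4, c = 1
log_b(a) = log_4(8) = 1.5000

Case 1: c = 1 < log_4(8) = 1.5000
T(n) = O(n^(log_4 8))

For T(n) = 8T(n/4) + O(n^1): log_4(8) = 1.5000. This is Case 1 of the Master Theorem (c < log_b(a), work dominated by leaves), giving O(n^(log_4 8)).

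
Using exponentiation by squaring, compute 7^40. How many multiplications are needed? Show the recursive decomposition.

Computing 7^40 by squaring (build up from 7^1; each line after the first costs one multiplication):

7^1 = 7
7^2 = (7^1)^2 = 7^2 = 49
7^4 = (7^2)^2 = 49^2 = 2401
7^5 = 7 * 7^4 = 7 * 2401 = 16807
7^10 = (7^5)^2 = 16807^2 = 282475249
7^20 = (7^10)^2 = 282475249^2 = 79792266297612001
7^40 = (7^20)^2 = 79792266297612001^2 = 6366805760909027985741435139224001

Result: 6366805760909027985741435139224001
Multiplications needed: 6 (6 lines after 7^1)

7^40 = 6366805760909027985741435139224001. Using exponentiation by squaring, this requires 6 multiplications. The key idea: if the exponent is even, square the half-power; if odd, multiply by the base once.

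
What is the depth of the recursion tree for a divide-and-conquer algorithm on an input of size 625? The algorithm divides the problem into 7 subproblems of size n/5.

For divide and conquer with division factor 5:

Problem sizes at each level:
Level 0: 625
Level 1: 125
Level 2: 25
Level 3: 5
Level 4: 1

The root is level 0 and the size-1 base case is level 4 (the tree spans levels 0 through 4, i.e. 5 levels counting the root), so the depth is the number of divisions: log_5(625) = 4

The recursion tree depth is log_5(625) = 4. At each level, the problem size is divided by 5, so it takes 4 divisions to reduce to a base case of size 1. The algorithm makes 7 recursive calls at each level.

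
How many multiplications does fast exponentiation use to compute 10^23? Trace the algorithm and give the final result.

Computing 10^23 by squaring (build up from 10^1; each line after the first costs one multiplication):

10^1 = 10
10^2 = (10^1)^2 = 10^2 = 100
10^4 = (10^2)^2 = 100^2 = 10000
10^5 = 10 * 10^4 = 10 * 10000 = 100000
10^10 = (10^5)^2 = 100000^2 = 10000000000
10^11 = 10 * 10^10 = 10 * 10000000000 = 100000000000
10^22 = (10^11)^2 = 100000000000^2 = 10000000000000000000000
10^23 = 10 * 10^22 = 10 * 10000000000000000000000 = 100000000000000000000000

Result: 100000000000000000000000
Multiplications needed: 7 (7 lines after 10^1)

10^23 = 100000000000000000000000. Using exponentiation by squaring, this requires 7 multiplications. The key idea: if the exponent is even, square the half-power; if odd, multiply by the base once.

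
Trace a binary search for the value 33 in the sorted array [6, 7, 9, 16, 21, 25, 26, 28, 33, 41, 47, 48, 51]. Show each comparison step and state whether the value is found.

Binary search for 33 in [6, 7, 9, 16, 21, 25, 26, 28, 33, 41, 47, 48, 51]:

lo=0, hi=12, mid=6, arr[mid]=26 -> 26 < 33, search right half
lo=7, hi=12, mid=9, arr[mid]=41 -> 41 > 33, search left half
lo=7, hi=8, mid=7, arr[mid]=28 -> 28 < 33, search right half
lo=8, hi=8, mid=8, arr[mid]=33 -> Found target at index 8!

Binary search finds 33 at index 8 after 4 comparisons. The search repeatedly halves the search space by comparing with the middle element.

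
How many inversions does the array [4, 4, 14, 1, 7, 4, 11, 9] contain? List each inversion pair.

Finding inversions in [4, 4, 14, 1, 7, 4, 11, 9]:

(0, 3): arr[0]=4 > arr[3]=1
(1, 3): arr[1]=4 > arr[3]=1
(2, 3): arr[2]=14 > arr[3]=1
(2, 4): arr[2]=14 > arr[4]=7
(2, 5): arr[2]=14 > arr[5]=4
(2, 6): arr[2]=14 > arr[6]=11
(2, 7): arr[2]=14 > arr[7]=9
(4, 5): arr[4]=7 > arr[5]=4
(6, 7): arr[6]=11 > arr[7]=9

Total inversions: 9

The array has 9 inversion(s): (0,3), (1,3), (2,3), (2,4), (2,5), (2,6), (2,7), (4,5), (6,7). Each pair (i,j) satisfies i < j and arr[i] > arr[j].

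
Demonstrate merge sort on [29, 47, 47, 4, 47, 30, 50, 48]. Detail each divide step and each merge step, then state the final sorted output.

Merge sort trace:

Split: [29, 47, 47, 4, 47, 30, 50, 48] -> [29, 47, 47, 4] and [47, 30, 50, 48]
  Split: [29, 47, 47, 4] -> [29, 47] and [47, 4]
    Split: [29, 47] -> [29] and [47]
    Merge: [29] + [47] -> [29, 47]
    Split: [47, 4] -> [47] and [4]
    Merge: [47] + [4] -> [4, 47]
  Merge: [29, 47] + [4, 47] -> [4, 29, 47, 47]
  Split: [47, 30, 50, 48] -> [47, 30] and [50, 48]
    Split: [47, 30] -> [47] and [30]
    Merge: [47] + [30] -> [30, 47]
    Split: [50, 48] -> [50] and [48]
    Merge: [50] + [48] -> [48, 50]
  Merge: [30, 47] + [48, 50] -> [30, 47, 48, 50]
Merge: [4, 29, 47, 47] + [30, 47, 48, 50] -> [4, 29, 30, 47, 47, 47, 48, 50]

Final sorted array: [4, 29, 30, 47, 47, 47, 48, 50]

The merge sort proceeds by recursively splitting the array and merging sorted halves.
After all merges, the sorted array is [4, 29, 30, 47, 47, 47, 48, 50].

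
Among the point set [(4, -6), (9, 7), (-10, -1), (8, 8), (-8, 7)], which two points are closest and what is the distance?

Computing all pairwise distances among 5 points:

d((4, -6), (9, 7)) = 13.9284
d((4, -6), (-10, -1)) = 14.8661
d((4, -6), (8, 8)) = 14.5602
d((4, -6), (-8, 7)) = 17.6918
d((9, 7), (-10, -1)) = 20.6155
d((9, 7), (8, 8)) = 1.4142 <-- minimum
d((9, 7), (-8, 7)) = 17.0
d((-10, -1), (8, 8)) = 20.1246
d((-10, -1), (-8, 7)) = 8.2462
d((8, 8), (-8, 7)) = 16.0312

Closest pair: (9, 7) and (8, 8) with distance 1.4142

The closest pair is (9, 7) and (8, 8) with Euclidean distance 1.4142. For 5 points, brute-force pairwise comparison is shown above. For large n, the divide-and-conquer algorithm (sort by x, recurse on halves, check the dividing strip) achieves O(n log n).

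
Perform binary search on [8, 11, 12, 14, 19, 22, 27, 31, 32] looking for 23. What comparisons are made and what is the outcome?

Binary search for 23 in [8, 11, 12, 14, 19, 22, 27, 31, 32]:

lo=0, hi=8, mid=4, arr[mid]=19 -> 19 < 23, search right half
lo=5, hi=8, mid=6, arr[mid]=27 -> 27 > 23, search left half
lo=5, hi=5, mid=5, arr[mid]=22 -> 22 < 23, search right half
lo=6 > hi=5, target 23 not found

Binary search determines that 23 is not in the array after 3 comparisons. The search space was exhausted without finding the target.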